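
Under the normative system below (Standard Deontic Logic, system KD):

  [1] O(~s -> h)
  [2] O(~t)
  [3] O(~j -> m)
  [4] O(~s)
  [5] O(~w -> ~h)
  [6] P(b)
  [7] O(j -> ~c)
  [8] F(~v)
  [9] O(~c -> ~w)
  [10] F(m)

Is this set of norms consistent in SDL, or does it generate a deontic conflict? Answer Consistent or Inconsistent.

Inconsistent

Premise 10, F(m), is equivalent to O(~m).
Premise 3, O(~j -> m), contraposes to O(~m -> j); with O(~m) we get O(j).
From O(j) and premise 7, O(j -> ~c), we obtain O(~c).
Applying K to premise 9 (O(~c -> ~w)) and O(~c) yields O(~w).
With premise 5, O(~w -> ~h), the K-axiom yields O(~h).
Premise 1, O(~s -> h), contraposes to O(~h -> s); with O(~h) we get O(s).
However, premise 4 gives O(~s).
We now have both O(s) and O(~s) — s is simultaneously obligatory and forbidden, violating the D-axiom.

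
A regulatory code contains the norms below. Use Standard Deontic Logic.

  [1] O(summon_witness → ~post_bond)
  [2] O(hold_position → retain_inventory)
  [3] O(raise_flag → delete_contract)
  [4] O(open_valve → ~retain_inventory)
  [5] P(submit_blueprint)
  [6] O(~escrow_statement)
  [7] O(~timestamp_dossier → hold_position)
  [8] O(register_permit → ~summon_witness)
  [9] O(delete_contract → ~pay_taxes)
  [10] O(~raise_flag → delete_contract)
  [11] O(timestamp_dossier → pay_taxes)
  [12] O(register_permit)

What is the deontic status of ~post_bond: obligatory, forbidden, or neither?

Premise 1 is O(summon_witness → ~post_bond), but O(summon_witness) is not derivable from the premises, so it does not yield O(~post_bond).
No premise or chain of K-axiom applications forces O(~post_bond), and none forces O(post_bond). So ~post_bond is neither obligatory nor forbidden under these norms.

Neither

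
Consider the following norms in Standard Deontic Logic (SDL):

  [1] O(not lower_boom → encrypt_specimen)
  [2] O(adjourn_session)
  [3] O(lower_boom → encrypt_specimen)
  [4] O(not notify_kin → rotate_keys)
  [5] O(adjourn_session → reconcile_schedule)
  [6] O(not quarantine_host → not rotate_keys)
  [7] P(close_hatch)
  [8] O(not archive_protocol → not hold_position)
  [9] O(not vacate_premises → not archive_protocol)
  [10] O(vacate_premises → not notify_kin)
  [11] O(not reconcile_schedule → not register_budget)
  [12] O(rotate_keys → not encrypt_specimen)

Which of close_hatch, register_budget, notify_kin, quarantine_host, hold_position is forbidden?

hold_position

Premises 3 and 1 are O(lower_boom → encrypt_specimen) and O(not lower_boom → encrypt_specimen); every ideal world satisfies lower_boom or not lower_boom, so in either case encrypt_specimen holds — hence O(encrypt_specimen).
Premise 12, O(rotate_keys → not encrypt_specimen), contraposes to O(encrypt_specimen → not rotate_keys); with O(encrypt_specimen) we get O(not rotate_keys).
The contrapositive of premise 4 (O(not notify_kin → rotate_keys)) is O(not rotate_keys → notify_kin), and O(not rotate_keys) is already established, so O(notify_kin).
Premise 10, O(vacate_premises → not notify_kin), contraposes to O(notify_kin → not vacate_premises); with O(notify_kin) we get O(not vacate_premises).
With premise 9, O(not vacate_premises → not archive_protocol), the K-axiom yields O(not archive_protocol).
Applying K to premise 8 (O(not archive_protocol → not hold_position)) and O(not archive_protocol) yields O(not hold_position).
So O(not hold_position) holds, i.e. hold_position is forbidden. None of the other listed options is forbidden under the premises.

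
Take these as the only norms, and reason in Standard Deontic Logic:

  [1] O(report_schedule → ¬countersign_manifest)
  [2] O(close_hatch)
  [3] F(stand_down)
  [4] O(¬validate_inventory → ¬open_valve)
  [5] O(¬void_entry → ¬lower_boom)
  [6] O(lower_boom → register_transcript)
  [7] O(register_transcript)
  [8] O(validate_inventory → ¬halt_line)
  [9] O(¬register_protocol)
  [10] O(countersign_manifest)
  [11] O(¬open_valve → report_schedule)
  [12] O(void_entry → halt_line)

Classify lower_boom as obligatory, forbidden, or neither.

Premise 10 gives O(countersign_manifest).
Premise 1, O(report_schedule → ¬countersign_manifest), contraposes to O(countersign_manifest → ¬report_schedule); with O(countersign_manifest) we get O(¬report_schedule).
The contrapositive of premise 11 (O(¬open_valve → report_schedule)) is O(¬report_schedule → open_valve), and O(¬report_schedule) is already established, so O(open_valve).
Premise 4, O(¬validate_inventory → ¬open_valve), contraposes to O(open_valve → validate_inventory); with O(open_valve) we get O(validate_inventory).
Premise 8 is O(validate_inventory → ¬halt_line); since O(validate_inventory), deontic closure gives O(¬halt_line).
Premise 12, O(void_entry → halt_line), contraposes to O(¬halt_line → ¬void_entry); with O(¬halt_line) we get O(¬void_entry).
Premise 5 is O(¬void_entry → ¬lower_boom); since O(¬void_entry), deontic closure gives O(¬lower_boom).
Premises 2, 3, 6, 7, 9 do not contribute to this derivation.
Thus O(¬lower_boom), which is F(lower_boom): lower_boom is forbidden.

Forbidden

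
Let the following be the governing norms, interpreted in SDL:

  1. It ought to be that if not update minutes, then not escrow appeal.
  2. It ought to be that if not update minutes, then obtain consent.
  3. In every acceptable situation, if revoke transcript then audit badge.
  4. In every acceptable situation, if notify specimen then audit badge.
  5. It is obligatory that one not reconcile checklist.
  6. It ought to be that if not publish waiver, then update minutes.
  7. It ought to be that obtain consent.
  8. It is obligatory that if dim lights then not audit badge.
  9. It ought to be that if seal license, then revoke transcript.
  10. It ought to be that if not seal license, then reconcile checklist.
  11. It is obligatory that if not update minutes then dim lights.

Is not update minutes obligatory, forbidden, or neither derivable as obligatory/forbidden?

Forbidden

Premise 5 states O(¬reconcile_checklist) outright.
The contrapositive of premise 10 (O(¬seal_license → reconcile_checklist)) is O(¬reconcile_checklist → seal_license), and O(¬reconcile_checklist) is already established, so O(seal_license).
With premise 9, O(seal_license → revoke_transcript), the K-axiom yields O(revoke_transcript).
From O(revoke_transcript) and premise 3, O(revoke_transcript → audit_badge), we obtain O(audit_badge).
Premise 8 is O(dim_lights → ¬audit_badge); contrapositively O(audit_badge → ¬dim_lights). Since O(audit_badge) holds, K gives O(¬dim_lights).
The contrapositive of premise 11 (O(¬update_minutes → dim_lights)) is O(¬dim_lights → update_minutes), and O(¬dim_lights) is already established, so O(update_minutes).
Premises 1, 2, 4, 6, 7 do not contribute to this derivation.
Thus O(update_minutes), which is F(¬update_minutes): ¬update_minutes is forbidden.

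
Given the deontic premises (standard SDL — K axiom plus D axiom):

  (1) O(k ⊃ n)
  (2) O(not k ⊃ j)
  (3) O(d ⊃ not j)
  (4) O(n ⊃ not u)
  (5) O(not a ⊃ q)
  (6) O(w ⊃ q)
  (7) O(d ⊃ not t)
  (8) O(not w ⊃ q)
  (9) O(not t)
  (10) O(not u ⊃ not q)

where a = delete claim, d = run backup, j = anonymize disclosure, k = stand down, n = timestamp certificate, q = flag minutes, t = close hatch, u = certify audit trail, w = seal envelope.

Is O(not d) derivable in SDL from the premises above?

Premises 8 and 6 cover both cases: O(not w ⊃ q) and O(w ⊃ q). Since not w ∨ w is a tautology, O(q) follows.
Premise 10 is O(not u ⊃ not q); contrapositively O(q ⊃ u). Since O(q) holds, K gives O(u).
Premise 4, O(n ⊃ not u), contraposes to O(u ⊃ not n); with O(u) we get O(not n).
Premise 1 is O(k ⊃ n); contrapositively O(not n ⊃ not k). Since O(not n) holds, K gives O(not k).
Applying K to premise 2 (O(not k ⊃ j)) and O(not k) yields O(j).
Premise 3, O(d ⊃ not j), contraposes to O(j ⊃ not d); with O(j) we get O(not d).
Premises 5, 7, 9 do not contribute to this derivation.
So O(not d) follows.

Yes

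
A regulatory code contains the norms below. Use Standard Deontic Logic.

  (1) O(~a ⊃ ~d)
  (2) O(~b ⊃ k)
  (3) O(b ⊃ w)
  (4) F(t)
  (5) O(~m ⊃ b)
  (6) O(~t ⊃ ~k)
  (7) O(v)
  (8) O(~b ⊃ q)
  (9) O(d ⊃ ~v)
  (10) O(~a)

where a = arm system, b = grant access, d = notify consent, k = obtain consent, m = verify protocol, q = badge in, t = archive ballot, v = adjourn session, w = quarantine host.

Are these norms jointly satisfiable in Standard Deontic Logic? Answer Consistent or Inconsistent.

Premise 9 is O(d ⊃ ~v), but O(d) is not derivable from the premises, so it does not yield O(~v).
So O(~v) is not derivable, and the apparent clash with O(v) does not arise.
A world satisfying every obligation exists (e.g. a=false, b=true, d=false, k=false, m=false, q=false, t=false, v=true, w=true); no atom is both obligatory and forbidden, so the set is consistent.

Consistent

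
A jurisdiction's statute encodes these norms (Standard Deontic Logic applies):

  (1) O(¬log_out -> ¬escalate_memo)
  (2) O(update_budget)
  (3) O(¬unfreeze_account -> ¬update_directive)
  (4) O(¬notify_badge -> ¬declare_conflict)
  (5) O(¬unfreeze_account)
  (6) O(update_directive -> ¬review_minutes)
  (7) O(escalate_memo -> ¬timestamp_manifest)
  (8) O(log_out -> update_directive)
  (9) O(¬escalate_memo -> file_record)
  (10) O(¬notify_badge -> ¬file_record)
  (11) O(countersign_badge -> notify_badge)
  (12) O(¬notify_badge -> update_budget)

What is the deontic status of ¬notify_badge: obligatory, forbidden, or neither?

Forbidden

Premise 5 gives O(¬unfreeze_account).
Applying K to premise 3 (O(¬unfreeze_account -> ¬update_directive)) and O(¬unfreeze_account) yields O(¬update_directive).
Premise 8, O(log_out -> update_directive), contraposes to O(¬update_directive -> ¬log_out); with O(¬update_directive) we get O(¬log_out).
From O(¬log_out) and premise 1, O(¬log_out -> ¬escalate_memo), we obtain O(¬escalate_memo).
Premise 9 is O(¬escalate_memo -> file_record); since O(¬escalate_memo), deontic closure gives O(file_record).
Premise 10 is O(¬notify_badge -> ¬file_record); contrapositively O(file_record -> notify_badge). Since O(file_record) holds, K gives O(notify_badge).
Premises 2, 4, 6, 7, 11, 12 do not contribute to this derivation.
Thus O(notify_badge), which is F(¬notify_badge): ¬notify_badge is forbidden.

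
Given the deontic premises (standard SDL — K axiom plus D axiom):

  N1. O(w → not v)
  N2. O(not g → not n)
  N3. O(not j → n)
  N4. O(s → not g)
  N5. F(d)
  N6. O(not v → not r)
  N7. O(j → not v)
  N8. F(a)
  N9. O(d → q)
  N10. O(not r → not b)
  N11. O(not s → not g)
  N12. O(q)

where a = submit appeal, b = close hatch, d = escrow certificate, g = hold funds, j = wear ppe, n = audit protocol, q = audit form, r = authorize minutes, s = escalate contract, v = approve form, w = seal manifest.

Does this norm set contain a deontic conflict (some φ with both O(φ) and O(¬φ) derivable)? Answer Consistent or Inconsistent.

Premise 9 is O(d → q); even if O(q) held, inferring O(d) would be affirming the consequent — invalid.
So O(d) is not derivable, and the apparent clash with O(not d) does not arise.
A world satisfying every obligation exists (e.g. a=false, b=false, d=false, g=false, j=true, n=false, q=true, r=false, s=false, v=false, w=false); no atom is both obligatory and forbidden, so the set is consistent.

Consistent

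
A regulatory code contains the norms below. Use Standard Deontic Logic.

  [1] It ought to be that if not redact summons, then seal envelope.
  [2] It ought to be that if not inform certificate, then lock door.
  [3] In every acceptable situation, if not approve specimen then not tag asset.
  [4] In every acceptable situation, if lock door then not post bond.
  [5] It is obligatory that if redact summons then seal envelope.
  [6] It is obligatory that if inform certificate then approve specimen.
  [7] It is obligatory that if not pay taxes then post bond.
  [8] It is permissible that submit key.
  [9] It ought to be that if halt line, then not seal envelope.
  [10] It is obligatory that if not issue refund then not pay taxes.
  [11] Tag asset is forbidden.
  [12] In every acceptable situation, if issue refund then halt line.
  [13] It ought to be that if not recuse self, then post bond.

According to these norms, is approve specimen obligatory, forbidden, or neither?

By case analysis on ¬redact_summons: premise 1 gives O(¬redact_summons → seal_envelope) and premise 5 gives O(redact_summons → seal_envelope), so O(seal_envelope) either way.
Premise 9 is O(halt_line → ¬seal_envelope); contrapositively O(seal_envelope → ¬halt_line). Since O(seal_envelope) holds, K gives O(¬halt_line).
Premise 12 is O(issue_refund → halt_line); contrapositively O(¬halt_line → ¬issue_refund). Since O(¬halt_line) holds, K gives O(¬issue_refund).
With premise 10, O(¬issue_refund → ¬pay_taxes), the K-axiom yields O(¬pay_taxes).
From O(¬pay_taxes) and premise 7, O(¬pay_taxes → post_bond), we obtain O(post_bond).
Premise 4 is O(lock_door → ¬post_bond); contrapositively O(post_bond → ¬lock_door). Since O(post_bond) holds, K gives O(¬lock_door).
The contrapositive of premise 2 (O(¬inform_certificate → lock_door)) is O(¬lock_door → inform_certificate), and O(¬lock_door) is already established, so O(inform_certificate).
Premise 6 is O(inform_certificate → approve_specimen); since O(inform_certificate), deontic closure gives O(approve_specimen).
Premises 3, 8, 11, 13 do not contribute to this derivation.
Hence approve_specimen is obligatory.

Obligatory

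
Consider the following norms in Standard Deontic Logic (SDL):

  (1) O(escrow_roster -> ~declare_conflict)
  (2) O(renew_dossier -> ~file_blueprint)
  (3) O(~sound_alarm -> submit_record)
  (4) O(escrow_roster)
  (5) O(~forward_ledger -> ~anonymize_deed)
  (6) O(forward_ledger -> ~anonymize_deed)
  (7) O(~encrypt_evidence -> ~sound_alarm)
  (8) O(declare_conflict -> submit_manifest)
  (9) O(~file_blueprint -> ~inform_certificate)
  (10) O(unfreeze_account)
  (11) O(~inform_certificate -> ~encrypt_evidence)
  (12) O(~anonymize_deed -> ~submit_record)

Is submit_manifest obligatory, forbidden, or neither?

Neither

Premise 8 is O(declare_conflict -> submit_manifest), but O(declare_conflict) is not derivable from the premises, so it does not yield O(submit_manifest).
No premise or chain of K-axiom applications forces O(submit_manifest), and none forces O(~submit_manifest). So submit_manifest is neither obligatory nor forbidden under these norms.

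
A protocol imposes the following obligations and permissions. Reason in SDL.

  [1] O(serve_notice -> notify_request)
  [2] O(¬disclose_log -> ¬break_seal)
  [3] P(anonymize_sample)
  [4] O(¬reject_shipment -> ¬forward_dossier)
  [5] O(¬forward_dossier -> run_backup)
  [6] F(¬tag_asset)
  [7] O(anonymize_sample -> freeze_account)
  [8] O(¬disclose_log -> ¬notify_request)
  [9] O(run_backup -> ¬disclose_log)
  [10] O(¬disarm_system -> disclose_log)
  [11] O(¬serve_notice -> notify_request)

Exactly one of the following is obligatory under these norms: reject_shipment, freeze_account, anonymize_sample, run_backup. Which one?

reject_shipment

Premises 11 and 1 are O(¬serve_notice -> notify_request) and O(serve_notice -> notify_request); every ideal world satisfies ¬serve_notice or serve_notice, so in either case notify_request holds — hence O(notify_request).
Premise 8 is O(¬disclose_log -> ¬notify_request); contrapositively O(notify_request -> disclose_log). Since O(notify_request) holds, K gives O(disclose_log).
Premise 9 is O(run_backup -> ¬disclose_log); contrapositively O(disclose_log -> ¬run_backup). Since O(disclose_log) holds, K gives O(¬run_backup).
Premise 5 is O(¬forward_dossier -> run_backup); contrapositively O(¬run_backup -> forward_dossier). Since O(¬run_backup) holds, K gives O(forward_dossier).
Premise 4 is O(¬reject_shipment -> ¬forward_dossier); contrapositively O(forward_dossier -> reject_shipment). Since O(forward_dossier) holds, K gives O(reject_shipment).
So O(reject_shipment) holds — reject_shipment is obligatory. None of the other listed options is made obligatory by any chain of premises.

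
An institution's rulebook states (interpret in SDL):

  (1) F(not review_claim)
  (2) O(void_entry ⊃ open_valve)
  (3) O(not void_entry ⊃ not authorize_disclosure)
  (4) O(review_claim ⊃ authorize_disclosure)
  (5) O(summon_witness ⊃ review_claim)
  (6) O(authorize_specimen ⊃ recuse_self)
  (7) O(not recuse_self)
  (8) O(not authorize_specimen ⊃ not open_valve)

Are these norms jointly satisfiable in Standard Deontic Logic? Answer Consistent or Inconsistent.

Inconsistent

Premise 1 is F(not review_claim), i.e. O(review_claim).
Applying K to premise 4 (O(review_claim ⊃ authorize_disclosure)) and O(review_claim) yields O(authorize_disclosure).
The contrapositive of premise 3 (O(not void_entry ⊃ not authorize_disclosure)) is O(authorize_disclosure ⊃ void_entry), and O(authorize_disclosure) is already established, so O(void_entry).
Applying K to premise 2 (O(void_entry ⊃ open_valve)) and O(void_entry) yields O(open_valve).
The contrapositive of premise 8 (O(not authorize_specimen ⊃ not open_valve)) is O(open_valve ⊃ authorize_specimen), and O(open_valve) is already established, so O(authorize_specimen).
From O(authorize_specimen) and premise 6, O(authorize_specimen ⊃ recuse_self), we obtain O(recuse_self).
Yet premise 7 states O(not recuse_self).
We now have both O(recuse_self) and O(not recuse_self) — recuse_self is simultaneously obligatory and forbidden, violating the D-axiom.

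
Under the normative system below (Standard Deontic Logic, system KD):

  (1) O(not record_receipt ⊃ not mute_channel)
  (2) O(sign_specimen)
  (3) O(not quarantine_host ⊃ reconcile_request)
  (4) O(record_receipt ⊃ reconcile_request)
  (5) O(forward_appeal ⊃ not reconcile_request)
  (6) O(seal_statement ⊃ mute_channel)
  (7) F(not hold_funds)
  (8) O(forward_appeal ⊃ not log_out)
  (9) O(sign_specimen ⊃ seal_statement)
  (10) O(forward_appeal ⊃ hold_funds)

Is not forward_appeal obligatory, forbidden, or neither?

Premise 2 states O(sign_specimen) outright.
With premise 9, O(sign_specimen ⊃ seal_statement), the K-axiom yields O(seal_statement).
Premise 6 is O(seal_statement ⊃ mute_channel); since O(seal_statement), deontic closure gives O(mute_channel).
Premise 1 is O(not record_receipt ⊃ not mute_channel); contrapositively O(mute_channel ⊃ record_receipt). Since O(mute_channel) holds, K gives O(record_receipt).
Applying K to premise 4 (O(record_receipt ⊃ reconcile_request)) and O(record_receipt) yields O(reconcile_request).
The contrapositive of premise 5 (O(forward_appeal ⊃ not reconcile_request)) is O(reconcile_request ⊃ not forward_appeal), and O(reconcile_request) is already established, so O(not forward_appeal).
Premises 3, 7, 8, 10 do not contribute to this derivation.
Hence not forward_appeal is obligatory.

Obligatory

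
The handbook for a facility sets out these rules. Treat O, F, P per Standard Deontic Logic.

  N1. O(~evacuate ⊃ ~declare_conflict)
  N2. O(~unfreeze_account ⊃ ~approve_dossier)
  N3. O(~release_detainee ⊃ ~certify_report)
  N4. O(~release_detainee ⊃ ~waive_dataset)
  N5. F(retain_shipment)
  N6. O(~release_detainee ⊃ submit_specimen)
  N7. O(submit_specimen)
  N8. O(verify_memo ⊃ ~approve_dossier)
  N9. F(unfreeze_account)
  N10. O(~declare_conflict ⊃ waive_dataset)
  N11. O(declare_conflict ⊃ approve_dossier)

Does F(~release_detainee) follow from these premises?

Yes

Premise 9, F(unfreeze_account), is equivalent to O(~unfreeze_account).
Premise 2 is O(~unfreeze_account ⊃ ~approve_dossier); since O(~unfreeze_account), deontic closure gives O(~approve_dossier).
Premise 11, O(declare_conflict ⊃ approve_dossier), contraposes to O(~approve_dossier ⊃ ~declare_conflict); with O(~approve_dossier) we get O(~declare_conflict).
From O(~declare_conflict) and premise 10, O(~declare_conflict ⊃ waive_dataset), we obtain O(waive_dataset).
Premise 4, O(~release_detainee ⊃ ~waive_dataset), contraposes to O(waive_dataset ⊃ release_detainee); with O(waive_dataset) we get O(release_detainee).
Premises 1, 3, 5, 6, 7, 8 do not contribute to this derivation.
So O(release_detainee) holds, i.e. F(~release_detainee). The claim follows.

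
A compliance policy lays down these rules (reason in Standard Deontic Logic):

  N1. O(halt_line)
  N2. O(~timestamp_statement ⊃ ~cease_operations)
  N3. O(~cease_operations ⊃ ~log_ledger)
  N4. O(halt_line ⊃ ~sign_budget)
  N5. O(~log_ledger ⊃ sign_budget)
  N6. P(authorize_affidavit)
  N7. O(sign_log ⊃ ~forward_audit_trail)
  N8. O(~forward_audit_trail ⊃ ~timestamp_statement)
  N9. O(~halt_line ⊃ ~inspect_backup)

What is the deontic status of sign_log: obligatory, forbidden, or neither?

Forbidden

From premise 1 we have O(halt_line).
With premise 4, O(halt_line ⊃ ~sign_budget), the K-axiom yields O(~sign_budget).
Premise 5, O(~log_ledger ⊃ sign_budget), contraposes to O(~sign_budget ⊃ log_ledger); with O(~sign_budget) we get O(log_ledger).
Premise 3, O(~cease_operations ⊃ ~log_ledger), contraposes to O(log_ledger ⊃ cease_operations); with O(log_ledger) we get O(cease_operations).
Premise 2, O(~timestamp_statement ⊃ ~cease_operations), contraposes to O(cease_operations ⊃ timestamp_statement); with O(cease_operations) we get O(timestamp_statement).
Premise 8 is O(~forward_audit_trail ⊃ ~timestamp_statement); contrapositively O(timestamp_statement ⊃ forward_audit_trail). Since O(timestamp_statement) holds, K gives O(forward_audit_trail).
Premise 7, O(sign_log ⊃ ~forward_audit_trail), contraposes to O(forward_audit_trail ⊃ ~sign_log); with O(forward_audit_trail) we get O(~sign_log).
Premises 6, 9 do not contribute to this derivation.
Thus O(~sign_log), which is F(sign_log): sign_log is forbidden.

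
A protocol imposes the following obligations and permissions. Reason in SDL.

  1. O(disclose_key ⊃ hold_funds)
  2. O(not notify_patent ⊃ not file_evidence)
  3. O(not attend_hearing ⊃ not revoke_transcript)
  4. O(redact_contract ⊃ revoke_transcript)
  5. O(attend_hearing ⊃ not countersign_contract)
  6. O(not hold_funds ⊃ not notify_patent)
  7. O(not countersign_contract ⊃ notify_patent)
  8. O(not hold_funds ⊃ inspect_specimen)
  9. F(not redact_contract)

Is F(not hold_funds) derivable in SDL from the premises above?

Yes

Premise 9 is F(not redact_contract), i.e. O(redact_contract).
From O(redact_contract) and premise 4, O(redact_contract ⊃ revoke_transcript), we obtain O(revoke_transcript).
The contrapositive of premise 3 (O(not attend_hearing ⊃ not revoke_transcript)) is O(revoke_transcript ⊃ attend_hearing), and O(revoke_transcript) is already established, so O(attend_hearing).
Applying K to premise 5 (O(attend_hearing ⊃ not countersign_contract)) and O(attend_hearing) yields O(not countersign_contract).
Premise 7 is O(not countersign_contract ⊃ notify_patent); since O(not countersign_contract), deontic closure gives O(notify_patent).
The contrapositive of premise 6 (O(not hold_funds ⊃ not notify_patent)) is O(notify_patent ⊃ hold_funds), and O(notify_patent) is already established, so O(hold_funds).
Premises 1, 2, 8 do not contribute to this derivation.
So O(hold_funds) holds, i.e. F(not hold_funds). The claim follows.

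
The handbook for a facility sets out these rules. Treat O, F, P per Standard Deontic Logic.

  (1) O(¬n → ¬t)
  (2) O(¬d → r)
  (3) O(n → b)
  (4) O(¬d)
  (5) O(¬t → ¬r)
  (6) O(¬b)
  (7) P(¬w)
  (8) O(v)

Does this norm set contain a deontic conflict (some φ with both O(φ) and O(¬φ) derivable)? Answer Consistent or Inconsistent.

Inconsistent

Premise 6 states O(¬b) outright.
Premise 3 is O(n → b); contrapositively O(¬b → ¬n). Since O(¬b) holds, K gives O(¬n).
With premise 1, O(¬n → ¬t), the K-axiom yields O(¬t).
With premise 5, O(¬t → ¬r), the K-axiom yields O(¬r).
Premise 2, O(¬d → r), contraposes to O(¬r → d); with O(¬r) we get O(d).
Yet premise 4 states O(¬d).
We now have both O(d) and O(¬d) — d is simultaneously obligatory and forbidden, violating the D-axiom.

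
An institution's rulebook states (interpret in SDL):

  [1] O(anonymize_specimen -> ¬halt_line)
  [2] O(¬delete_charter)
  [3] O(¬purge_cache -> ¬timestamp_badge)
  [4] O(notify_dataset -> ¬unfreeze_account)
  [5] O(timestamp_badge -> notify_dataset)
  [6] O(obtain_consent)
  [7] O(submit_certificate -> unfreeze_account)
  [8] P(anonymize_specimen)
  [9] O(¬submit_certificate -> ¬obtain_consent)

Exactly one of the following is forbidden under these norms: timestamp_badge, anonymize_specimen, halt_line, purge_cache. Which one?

timestamp_badge

From premise 6 we have O(obtain_consent).
Premise 9, O(¬submit_certificate -> ¬obtain_consent), contraposes to O(obtain_consent -> submit_certificate); with O(obtain_consent) we get O(submit_certificate).
With premise 7, O(submit_certificate -> unfreeze_account), the K-axiom yields O(unfreeze_account).
Premise 4 is O(notify_dataset -> ¬unfreeze_account); contrapositively O(unfreeze_account -> ¬notify_dataset). Since O(unfreeze_account) holds, K gives O(¬notify_dataset).
Premise 5 is O(timestamp_badge -> notify_dataset); contrapositively O(¬notify_dataset -> ¬timestamp_badge). Since O(¬notify_dataset) holds, K gives O(¬timestamp_badge).
So O(¬timestamp_badge) holds, i.e. timestamp_badge is forbidden. None of the other listed options is forbidden under the premises.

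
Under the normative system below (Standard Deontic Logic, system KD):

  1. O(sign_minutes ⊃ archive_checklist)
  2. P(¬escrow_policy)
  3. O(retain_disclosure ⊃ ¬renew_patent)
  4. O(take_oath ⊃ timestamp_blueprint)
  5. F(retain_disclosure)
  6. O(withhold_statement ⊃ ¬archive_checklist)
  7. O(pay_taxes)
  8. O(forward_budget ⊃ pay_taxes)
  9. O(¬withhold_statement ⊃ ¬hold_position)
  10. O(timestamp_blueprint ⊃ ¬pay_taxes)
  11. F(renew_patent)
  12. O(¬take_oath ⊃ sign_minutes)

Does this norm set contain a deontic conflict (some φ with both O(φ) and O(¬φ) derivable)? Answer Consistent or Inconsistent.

Consistent

Premise 3 is O(retain_disclosure ⊃ ¬renew_patent); even if O(¬renew_patent) held, inferring O(retain_disclosure) would be affirming the consequent — invalid.
So O(retain_disclosure) is not derivable, and the apparent clash with O(¬retain_disclosure) does not arise.
A world satisfying every obligation exists (e.g. archive_checklist=true, escrow_policy=false, forward_budget=false, hold_position=false, pay_taxes=true, renew_patent=false, retain_disclosure=false, sign_minutes=true, take_oath=false, timestamp_blueprint=false, withhold_statement=false); no atom is both obligatory and forbidden, so the set is consistent.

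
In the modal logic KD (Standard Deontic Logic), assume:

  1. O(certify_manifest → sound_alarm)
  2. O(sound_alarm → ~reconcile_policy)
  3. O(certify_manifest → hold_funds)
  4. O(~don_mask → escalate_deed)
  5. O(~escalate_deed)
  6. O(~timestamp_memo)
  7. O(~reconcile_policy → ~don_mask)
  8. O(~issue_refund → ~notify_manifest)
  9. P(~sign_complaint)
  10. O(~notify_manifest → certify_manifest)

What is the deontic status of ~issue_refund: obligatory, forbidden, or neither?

Premise 5 states O(~escalate_deed) outright.
Premise 4 is O(~don_mask → escalate_deed); contrapositively O(~escalate_deed → don_mask). Since O(~escalate_deed) holds, K gives O(don_mask).
Premise 7, O(~reconcile_policy → ~don_mask), contraposes to O(don_mask → reconcile_policy); with O(don_mask) we get O(reconcile_policy).
Premise 2, O(sound_alarm → ~reconcile_policy), contraposes to O(reconcile_policy → ~sound_alarm); with O(reconcile_policy) we get O(~sound_alarm).
Premise 1 is O(certify_manifest → sound_alarm); contrapositively O(~sound_alarm → ~certify_manifest). Since O(~sound_alarm) holds, K gives O(~certify_manifest).
Premise 10 is O(~notify_manifest → certify_manifest); contrapositively O(~certify_manifest → notify_manifest). Since O(~certify_manifest) holds, K gives O(notify_manifest).
The contrapositive of premise 8 (O(~issue_refund → ~notify_manifest)) is O(notify_manifest → issue_refund), and O(notify_manifest) is already established, so O(issue_refund).
Premises 3, 6, 9 do not contribute to this derivation.
Thus O(issue_refund), which is F(~issue_refund): ~issue_refund is forbidden.

Forbidden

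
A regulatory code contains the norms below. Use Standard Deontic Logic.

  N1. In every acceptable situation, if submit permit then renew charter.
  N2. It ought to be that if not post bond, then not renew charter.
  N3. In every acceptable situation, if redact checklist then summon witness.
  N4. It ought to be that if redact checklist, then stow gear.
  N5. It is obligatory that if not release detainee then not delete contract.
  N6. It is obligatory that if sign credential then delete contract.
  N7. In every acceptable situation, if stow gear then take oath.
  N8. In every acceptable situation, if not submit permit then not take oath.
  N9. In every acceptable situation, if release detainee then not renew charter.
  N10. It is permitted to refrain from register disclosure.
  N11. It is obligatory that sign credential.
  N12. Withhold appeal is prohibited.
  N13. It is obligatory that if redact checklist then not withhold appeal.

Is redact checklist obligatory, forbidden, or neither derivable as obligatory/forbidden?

Forbidden

Premise 11 states O(sign_credential) outright.
With premise 6, O(sign_credential → delete_contract), the K-axiom yields O(delete_contract).
The contrapositive of premise 5 (O(¬release_detainee → ¬delete_contract)) is O(delete_contract → release_detainee), and O(delete_contract) is already established, so O(release_detainee).
Applying K to premise 9 (O(release_detainee → ¬renew_charter)) and O(release_detainee) yields O(¬renew_charter).
Premise 1 is O(submit_permit → renew_charter); contrapositively O(¬renew_charter → ¬submit_permit). Since O(¬renew_charter) holds, K gives O(¬submit_permit).
Applying K to premise 8 (O(¬submit_permit → ¬take_oath)) and O(¬submit_permit) yields O(¬take_oath).
Premise 7, O(stow_gear → take_oath), contraposes to O(¬take_oath → ¬stow_gear); with O(¬take_oath) we get O(¬stow_gear).
The contrapositive of premise 4 (O(redact_checklist → stow_gear)) is O(¬stow_gear → ¬redact_checklist), and O(¬stow_gear) is already established, so O(¬redact_checklist).
Premises 2, 3, 10, 12, 13 do not contribute to this derivation.
Thus O(¬redact_checklist), which is F(redact_checklist): redact_checklist is forbidden.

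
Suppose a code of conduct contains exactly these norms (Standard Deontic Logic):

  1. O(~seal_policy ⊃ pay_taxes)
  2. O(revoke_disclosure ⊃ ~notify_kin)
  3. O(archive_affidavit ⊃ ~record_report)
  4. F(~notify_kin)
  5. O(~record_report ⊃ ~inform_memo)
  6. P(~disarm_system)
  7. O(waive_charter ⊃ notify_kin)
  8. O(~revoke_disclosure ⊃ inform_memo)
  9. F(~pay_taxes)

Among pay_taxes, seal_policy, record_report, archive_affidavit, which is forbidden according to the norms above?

F(~notify_kin) at premise 4 means O(notify_kin).
Premise 2 is O(revoke_disclosure ⊃ ~notify_kin); contrapositively O(notify_kin ⊃ ~revoke_disclosure). Since O(notify_kin) holds, K gives O(~revoke_disclosure).
From O(~revoke_disclosure) and premise 8, O(~revoke_disclosure ⊃ inform_memo), we obtain O(inform_memo).
Premise 5 is O(~record_report ⊃ ~inform_memo); contrapositively O(inform_memo ⊃ record_report). Since O(inform_memo) holds, K gives O(record_report).
Premise 3 is O(archive_affidavit ⊃ ~record_report); contrapositively O(record_report ⊃ ~archive_affidavit). Since O(record_report) holds, K gives O(~archive_affidavit).
So O(~archive_affidavit) holds, i.e. archive_affidavit is forbidden. None of the other listed options is forbidden under the premises.

archive_affidavit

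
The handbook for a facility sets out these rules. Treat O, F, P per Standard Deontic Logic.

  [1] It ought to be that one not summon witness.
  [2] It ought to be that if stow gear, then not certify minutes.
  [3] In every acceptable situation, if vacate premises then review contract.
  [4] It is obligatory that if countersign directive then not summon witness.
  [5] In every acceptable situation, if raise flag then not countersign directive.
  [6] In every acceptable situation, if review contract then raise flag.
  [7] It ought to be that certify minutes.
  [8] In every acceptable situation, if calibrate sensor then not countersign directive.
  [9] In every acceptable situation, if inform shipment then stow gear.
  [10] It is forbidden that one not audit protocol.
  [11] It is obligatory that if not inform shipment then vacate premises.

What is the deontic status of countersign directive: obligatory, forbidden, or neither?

Forbidden

Premise 7 states O(certify_minutes) outright.
Premise 2 is O(stow_gear → ¬certify_minutes); contrapositively O(certify_minutes → ¬stow_gear). Since O(certify_minutes) holds, K gives O(¬stow_gear).
Premise 9 is O(inform_shipment → stow_gear); contrapositively O(¬stow_gear → ¬inform_shipment). Since O(¬stow_gear) holds, K gives O(¬inform_shipment).
From O(¬inform_shipment) and premise 11, O(¬inform_shipment → vacate_premises), we obtain O(vacate_premises).
Applying K to premise 3 (O(vacate_premises → review_contract)) and O(vacate_premises) yields O(review_contract).
From O(review_contract) and premise 6, O(review_contract → raise_flag), we obtain O(raise_flag).
With premise 5, O(raise_flag → ¬countersign_directive), the K-axiom yields O(¬countersign_directive).
Premises 1, 4, 8, 10 do not contribute to this derivation.
Thus O(¬countersign_directive), which is F(countersign_directive): countersign_directive is forbidden.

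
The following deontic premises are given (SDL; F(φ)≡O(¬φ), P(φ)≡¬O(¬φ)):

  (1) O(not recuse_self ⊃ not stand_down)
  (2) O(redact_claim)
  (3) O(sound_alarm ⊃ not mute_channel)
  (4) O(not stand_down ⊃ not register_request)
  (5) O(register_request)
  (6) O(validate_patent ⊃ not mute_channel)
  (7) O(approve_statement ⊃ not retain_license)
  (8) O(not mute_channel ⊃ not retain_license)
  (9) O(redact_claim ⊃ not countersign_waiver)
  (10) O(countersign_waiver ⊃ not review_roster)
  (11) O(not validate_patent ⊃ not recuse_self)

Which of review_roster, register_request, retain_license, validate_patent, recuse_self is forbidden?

Premise 5 states O(register_request) outright.
Premise 4, O(not stand_down ⊃ not register_request), contraposes to O(register_request ⊃ stand_down); with O(register_request) we get O(stand_down).
The contrapositive of premise 1 (O(not recuse_self ⊃ not stand_down)) is O(stand_down ⊃ recuse_self), and O(stand_down) is already established, so O(recuse_self).
The contrapositive of premise 11 (O(not validate_patent ⊃ not recuse_self)) is O(recuse_self ⊃ validate_patent), and O(recuse_self) is already established, so O(validate_patent).
From O(validate_patent) and premise 6, O(validate_patent ⊃ not mute_channel), we obtain O(not mute_channel).
Premise 8 is O(not mute_channel ⊃ not retain_license); since O(not mute_channel), deontic closure gives O(not retain_license).
So O(not retain_license) holds, i.e. retain_license is forbidden. None of the other listed options is forbidden under the premises.

retain_license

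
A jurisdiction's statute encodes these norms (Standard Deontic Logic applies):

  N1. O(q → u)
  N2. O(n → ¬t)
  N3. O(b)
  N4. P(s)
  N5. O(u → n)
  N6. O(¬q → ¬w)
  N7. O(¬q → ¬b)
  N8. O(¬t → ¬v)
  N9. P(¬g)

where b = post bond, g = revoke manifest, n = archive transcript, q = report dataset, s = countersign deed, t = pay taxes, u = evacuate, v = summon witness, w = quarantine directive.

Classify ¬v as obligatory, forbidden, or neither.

Premise 3 states O(b) outright.
Premise 7 is O(¬q → ¬b); contrapositively O(b → q). Since O(b) holds, K gives O(q).
Applying K to premise 1 (O(q → u)) and O(q) yields O(u).
Premise 5 is O(u → n); since O(u), deontic closure gives O(n).
Premise 2 is O(n → ¬t); since O(n), deontic closure gives O(¬t).
Premise 8 is O(¬t → ¬v); since O(¬t), deontic closure gives O(¬v).
Premises 4, 6, 9 do not contribute to this derivation.
Hence ¬v is obligatory.

Obligatory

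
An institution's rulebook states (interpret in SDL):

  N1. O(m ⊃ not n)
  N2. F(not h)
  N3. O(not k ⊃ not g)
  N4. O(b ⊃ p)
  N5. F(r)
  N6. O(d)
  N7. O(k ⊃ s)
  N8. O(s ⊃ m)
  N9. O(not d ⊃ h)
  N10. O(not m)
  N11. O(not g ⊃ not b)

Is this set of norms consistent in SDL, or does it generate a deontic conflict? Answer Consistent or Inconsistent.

Premise 9 is O(not d ⊃ h); even if O(h) held, inferring O(not d) would be affirming the consequent — invalid.
So O(not d) is not derivable, and the apparent clash with O(d) does not arise.
A world satisfying every obligation exists (e.g. b=false, d=true, g=false, h=true, k=false, m=false, n=false, p=false, r=false, s=false); no atom is both obligatory and forbidden, so the set is consistent.

Consistent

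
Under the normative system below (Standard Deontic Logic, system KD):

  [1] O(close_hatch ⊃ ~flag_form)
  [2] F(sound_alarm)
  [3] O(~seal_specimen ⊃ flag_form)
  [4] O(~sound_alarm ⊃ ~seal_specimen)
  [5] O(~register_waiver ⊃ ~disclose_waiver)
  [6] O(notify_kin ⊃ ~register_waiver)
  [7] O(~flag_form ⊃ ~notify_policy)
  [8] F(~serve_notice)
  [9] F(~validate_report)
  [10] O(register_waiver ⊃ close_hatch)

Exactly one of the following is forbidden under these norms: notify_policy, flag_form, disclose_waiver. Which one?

disclose_waiver

Premise 2 is F(sound_alarm), i.e. O(~sound_alarm).
With premise 4, O(~sound_alarm ⊃ ~seal_specimen), the K-axiom yields O(~seal_specimen).
From O(~seal_specimen) and premise 3, O(~seal_specimen ⊃ flag_form), we obtain O(flag_form).
Premise 1, O(close_hatch ⊃ ~flag_form), contraposes to O(flag_form ⊃ ~close_hatch); with O(flag_form) we get O(~close_hatch).
The contrapositive of premise 10 (O(register_waiver ⊃ close_hatch)) is O(~close_hatch ⊃ ~register_waiver), and O(~close_hatch) is already established, so O(~register_waiver).
Applying K to premise 5 (O(~register_waiver ⊃ ~disclose_waiver)) and O(~register_waiver) yields O(~disclose_waiver).
So O(~disclose_waiver) holds, i.e. disclose_waiver is forbidden. None of the other listed options is forbidden under the premises.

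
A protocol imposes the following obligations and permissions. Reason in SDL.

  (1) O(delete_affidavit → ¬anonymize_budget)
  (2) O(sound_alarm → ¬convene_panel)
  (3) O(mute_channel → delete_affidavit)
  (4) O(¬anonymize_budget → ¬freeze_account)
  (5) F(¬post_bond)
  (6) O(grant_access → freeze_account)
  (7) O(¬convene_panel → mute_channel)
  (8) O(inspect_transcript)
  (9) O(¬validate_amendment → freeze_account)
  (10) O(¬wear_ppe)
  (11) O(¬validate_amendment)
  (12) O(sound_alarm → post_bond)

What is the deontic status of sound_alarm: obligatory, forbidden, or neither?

Premise 11 states O(¬validate_amendment) outright.
From O(¬validate_amendment) and premise 9, O(¬validate_amendment → freeze_account), we obtain O(freeze_account).
Premise 4, O(¬anonymize_budget → ¬freeze_account), contraposes to O(freeze_account → anonymize_budget); with O(freeze_account) we get O(anonymize_budget).
Premise 1, O(delete_affidavit → ¬anonymize_budget), contraposes to O(anonymize_budget → ¬delete_affidavit); with O(anonymize_budget) we get O(¬delete_affidavit).
Premise 3 is O(mute_channel → delete_affidavit); contrapositively O(¬delete_affidavit → ¬mute_channel). Since O(¬delete_affidavit) holds, K gives O(¬mute_channel).
The contrapositive of premise 7 (O(¬convene_panel → mute_channel)) is O(¬mute_channel → convene_panel), and O(¬mute_channel) is already established, so O(convene_panel).
Premise 2, O(sound_alarm → ¬convene_panel), contraposes to O(convene_panel → ¬sound_alarm); with O(convene_panel) we get O(¬sound_alarm).
Premises 5, 6, 8, 10, 12 do not contribute to this derivation.
Thus O(¬sound_alarm), which is F(sound_alarm): sound_alarm is forbidden.

Forbidden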